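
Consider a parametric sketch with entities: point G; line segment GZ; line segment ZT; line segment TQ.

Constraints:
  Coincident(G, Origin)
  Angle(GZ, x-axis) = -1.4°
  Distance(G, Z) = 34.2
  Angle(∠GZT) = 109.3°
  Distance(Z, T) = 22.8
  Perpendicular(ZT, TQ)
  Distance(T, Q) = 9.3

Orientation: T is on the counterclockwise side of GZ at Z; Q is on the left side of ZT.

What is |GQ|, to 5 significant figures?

41.122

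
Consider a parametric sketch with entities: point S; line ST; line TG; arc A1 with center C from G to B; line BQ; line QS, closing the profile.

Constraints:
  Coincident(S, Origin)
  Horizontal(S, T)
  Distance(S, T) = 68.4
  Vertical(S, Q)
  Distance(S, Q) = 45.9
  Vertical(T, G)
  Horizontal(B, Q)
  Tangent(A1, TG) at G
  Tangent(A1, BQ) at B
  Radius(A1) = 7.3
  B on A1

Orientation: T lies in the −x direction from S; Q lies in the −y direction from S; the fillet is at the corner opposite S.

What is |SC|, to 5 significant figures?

72.272

SQ is vertical with |SQ| = 45.9 and Q on the −y side, so Q = (0.0000, -45.900). The virtual corner opposite S is at (-68.400, -45.900). Tangency of A1 to TG means the radius CG is perpendicular to TG and since A1 is tangent to BQ there, CB ⟂ BQ, with radius 7.3, so the center C sits 7.3 in from both sides at C = (-61.100, -38.600). Then |SC| = |C − S| = 72.272.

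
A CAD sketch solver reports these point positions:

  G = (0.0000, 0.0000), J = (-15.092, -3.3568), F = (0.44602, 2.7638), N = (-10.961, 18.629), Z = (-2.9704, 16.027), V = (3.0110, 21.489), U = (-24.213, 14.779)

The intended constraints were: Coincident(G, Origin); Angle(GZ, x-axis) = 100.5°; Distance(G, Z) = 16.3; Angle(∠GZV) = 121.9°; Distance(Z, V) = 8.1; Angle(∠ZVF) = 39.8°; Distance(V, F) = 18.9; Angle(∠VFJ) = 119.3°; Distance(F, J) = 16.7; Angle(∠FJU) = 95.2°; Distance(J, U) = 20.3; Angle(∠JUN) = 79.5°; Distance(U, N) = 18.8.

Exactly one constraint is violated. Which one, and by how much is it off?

Distance(U, N) = 18.8 — off by 5.00.

G = (0.00, 0.00) ✓; GZ at 100.5° ✓; |GZ| = 16.30 ✓; ∠GZV = 121.9° ✓; |ZV| = 8.100 ✓; ∠ZVF = 39.80° ✓; |VF| = 18.90 ✓; ∠VFJ = 119.3° ✓; |FJ| = 16.70 ✓; ∠FJU = 95.20° ✓; |JU| = 20.30 ✓; ∠JUN = 79.50° ✓; |UN| = 13.80 ✗.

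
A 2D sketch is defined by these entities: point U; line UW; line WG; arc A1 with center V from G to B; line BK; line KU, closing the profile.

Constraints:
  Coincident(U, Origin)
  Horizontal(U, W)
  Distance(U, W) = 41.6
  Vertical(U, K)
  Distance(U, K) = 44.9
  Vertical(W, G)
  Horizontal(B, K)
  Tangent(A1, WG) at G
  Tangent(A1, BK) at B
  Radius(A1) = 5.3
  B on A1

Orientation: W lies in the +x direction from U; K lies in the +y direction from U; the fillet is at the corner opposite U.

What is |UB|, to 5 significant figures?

57.738

U is at the origin; U and W share the same y with |UW| = 41.6 and W on the +x side, so W = (41.600, 0.0000). UK is vertical with |UK| = 44.9 and K on the +y side, so K = (0.0000, 44.900). The virtual corner opposite U is at (41.600, 44.900). A1 meets WG tangentially, so VG is at right angles to WG and the tangent condition forces VB to be normal to BK, with radius 5.3, so the center V sits 5.3 in from both sides at V = (36.300, 39.600). That places the tangent points at G = (41.600, 39.600) on WG and B = (36.300, 44.900) on BK. Then |UB| = |B − U| = 57.738.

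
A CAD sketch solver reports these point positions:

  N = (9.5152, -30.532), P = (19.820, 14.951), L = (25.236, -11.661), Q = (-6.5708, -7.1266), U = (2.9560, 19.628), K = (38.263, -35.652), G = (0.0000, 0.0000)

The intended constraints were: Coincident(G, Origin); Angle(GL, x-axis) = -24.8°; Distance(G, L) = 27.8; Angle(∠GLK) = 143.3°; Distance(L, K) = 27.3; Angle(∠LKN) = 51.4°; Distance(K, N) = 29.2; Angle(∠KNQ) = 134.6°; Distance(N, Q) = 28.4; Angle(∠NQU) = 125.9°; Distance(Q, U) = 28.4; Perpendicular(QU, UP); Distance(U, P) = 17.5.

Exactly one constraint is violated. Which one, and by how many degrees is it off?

Perpendicular(QU, UP) — off by 4.10°.

G = (0.00, 0.00) ✓; GL at -24.80° ✓; |GL| = 27.80 ✓; ∠GLK = 143.3° ✓; |LK| = 27.30 ✓; ∠LKN = 51.40° ✓; |KN| = 29.20 ✓; ∠KNQ = 134.6° ✓; |NQ| = 28.40 ✓; ∠NQU = 125.9° ✓; |QU| = 28.40 ✓; ∠(QU, UP) = 85.90° ✗; |UP| = 17.50 ✓.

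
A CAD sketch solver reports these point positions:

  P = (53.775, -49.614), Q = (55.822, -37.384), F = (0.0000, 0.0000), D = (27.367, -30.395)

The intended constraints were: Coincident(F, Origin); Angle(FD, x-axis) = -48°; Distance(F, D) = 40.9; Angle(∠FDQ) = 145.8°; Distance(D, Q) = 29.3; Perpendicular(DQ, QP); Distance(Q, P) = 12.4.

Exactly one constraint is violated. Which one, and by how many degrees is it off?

Perpendicular(DQ, QP) — off by 4.30°.

F = (0.00, 0.00) ✓; FD at -48.00° ✓; |FD| = 40.90 ✓; ∠FDQ = 145.8° ✓; |DQ| = 29.30 ✓; ∠(DQ, QP) = 85.70° ✗; |QP| = 12.40 ✓.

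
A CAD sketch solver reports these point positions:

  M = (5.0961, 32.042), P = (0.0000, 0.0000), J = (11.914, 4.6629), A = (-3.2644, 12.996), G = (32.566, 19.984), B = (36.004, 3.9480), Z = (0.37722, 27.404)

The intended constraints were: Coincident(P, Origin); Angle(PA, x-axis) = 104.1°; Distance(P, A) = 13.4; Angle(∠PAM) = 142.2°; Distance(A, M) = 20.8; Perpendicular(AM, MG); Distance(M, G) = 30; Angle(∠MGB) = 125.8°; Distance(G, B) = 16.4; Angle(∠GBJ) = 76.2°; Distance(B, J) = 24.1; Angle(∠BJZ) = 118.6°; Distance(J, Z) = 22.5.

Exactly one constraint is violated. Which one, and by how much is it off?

Distance(J, Z) = 22.5 — off by 3.00.

P = (0.00, 0.00) ✓; PA at 104.1° ✓; |PA| = 13.40 ✓; ∠PAM = 142.2° ✓; |AM| = 20.80 ✓; ∠(AM, MG) = 90.00° ✓; |MG| = 30.00 ✓; ∠MGB = 125.8° ✓; |GB| = 16.40 ✓; ∠GBJ = 76.20° ✓; |BJ| = 24.10 ✓; ∠BJZ = 118.6° ✓; |JZ| = 25.50 ✗.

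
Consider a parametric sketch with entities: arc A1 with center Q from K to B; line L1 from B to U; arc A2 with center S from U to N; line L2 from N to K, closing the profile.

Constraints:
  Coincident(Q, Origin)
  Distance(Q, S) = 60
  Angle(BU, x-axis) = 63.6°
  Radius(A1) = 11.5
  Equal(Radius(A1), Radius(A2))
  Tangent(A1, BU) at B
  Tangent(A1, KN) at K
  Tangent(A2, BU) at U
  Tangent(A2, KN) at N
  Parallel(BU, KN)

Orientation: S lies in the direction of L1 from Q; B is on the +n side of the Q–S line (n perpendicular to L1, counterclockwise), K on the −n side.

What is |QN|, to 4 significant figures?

61.09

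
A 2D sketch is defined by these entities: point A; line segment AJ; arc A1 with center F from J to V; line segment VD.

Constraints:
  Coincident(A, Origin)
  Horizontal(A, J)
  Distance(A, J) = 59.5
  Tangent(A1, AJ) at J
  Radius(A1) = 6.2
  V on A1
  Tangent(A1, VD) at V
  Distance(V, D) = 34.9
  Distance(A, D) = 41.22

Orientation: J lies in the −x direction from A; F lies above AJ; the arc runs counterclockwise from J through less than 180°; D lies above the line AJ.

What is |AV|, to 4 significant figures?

55.04

Checks: |AJ| = 59.50 ✓; |FV| = 6.200 ✓; ∠(FV, VD) = 90.00° ✓; |VD| = 34.90 ✓; |AD| = 41.22 ✓.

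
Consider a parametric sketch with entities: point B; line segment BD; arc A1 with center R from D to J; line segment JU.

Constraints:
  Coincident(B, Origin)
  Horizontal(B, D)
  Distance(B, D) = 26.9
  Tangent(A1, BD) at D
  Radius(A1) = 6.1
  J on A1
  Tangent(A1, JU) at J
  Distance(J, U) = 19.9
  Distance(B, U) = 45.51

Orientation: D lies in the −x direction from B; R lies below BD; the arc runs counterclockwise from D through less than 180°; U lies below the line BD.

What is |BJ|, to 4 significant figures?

32.88

B is at the origin; BD is horizontal with |BD| = 26.9 and D on the −x side, so D = (-26.90, 0.000). The tangent condition forces RD to be normal to BD, so R = D + (0, -6.1) = (-26.90, -6.100). Since RJ ⟂ JU (tangency), |RU| = √(6.1² + 19.9²) = 20.81 regardless of where J sits on A1. So U lies on both circle(B, 45.51) and circle(R, 20.81); the below-BD intersection is U = (-39.44, -22.72). J is the foot of the tangent from U: J = (-32.63, -4.015).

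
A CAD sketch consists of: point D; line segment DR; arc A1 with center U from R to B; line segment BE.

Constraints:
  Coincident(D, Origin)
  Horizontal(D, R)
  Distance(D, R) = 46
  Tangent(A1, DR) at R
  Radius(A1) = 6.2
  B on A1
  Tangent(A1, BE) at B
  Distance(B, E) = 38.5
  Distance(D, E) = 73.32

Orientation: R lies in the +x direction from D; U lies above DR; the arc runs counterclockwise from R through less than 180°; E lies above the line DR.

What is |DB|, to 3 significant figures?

52.3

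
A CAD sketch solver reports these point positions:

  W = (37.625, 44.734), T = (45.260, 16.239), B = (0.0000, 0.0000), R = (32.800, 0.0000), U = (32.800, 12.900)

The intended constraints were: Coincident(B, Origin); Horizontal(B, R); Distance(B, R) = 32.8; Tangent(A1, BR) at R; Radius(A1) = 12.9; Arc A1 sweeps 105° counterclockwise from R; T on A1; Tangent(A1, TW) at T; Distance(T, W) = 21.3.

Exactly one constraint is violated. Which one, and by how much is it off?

Distance(T, W) = 21.3 — off by 8.20.

B = (0.00, 0.00) ✓; B.y = 0.00, R.y = 0.00 ✓; |BR| = 32.80 ✓; ∠(UR, RB) = 90.00° ✓; |UR| = 12.90 ✓; bearing(U→T) − bearing(U→R) = 105.0° ✓; |UT| = 12.90 ✓; ∠(UT, TW) = 90.00° ✓; |TW| = 29.50 ✗.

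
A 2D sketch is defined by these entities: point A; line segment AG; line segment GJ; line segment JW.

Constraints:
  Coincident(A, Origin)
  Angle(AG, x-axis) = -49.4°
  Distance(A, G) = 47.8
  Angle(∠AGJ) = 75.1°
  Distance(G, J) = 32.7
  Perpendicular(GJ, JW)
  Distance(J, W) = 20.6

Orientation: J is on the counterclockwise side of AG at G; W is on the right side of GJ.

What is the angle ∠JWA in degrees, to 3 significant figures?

17.0°

A is at the origin; AG runs at -49.4° with length 47.8, so G = 47.8·(cos -49.4°, sin -49.4°) = (31.1, -36.3). ∠AGJ = 75.1°, so GJ runs at -49.4° + (180° − 75.1°) = 55.5° from the x-axis; with |GJ| = 32.7, J = G + 32.7·(cos 55.5°, sin 55.5°) = (49.6, -9.34). The perpendicularity gives JW at right angles to GJ; with |JW| = 20.6 on the right of GJ, W = J + 20.6·(0.824, -0.566) = (66.6, -21.0). Then cos ∠JWA = WJ·WA / (|WJ||WA|), giving 17.0°.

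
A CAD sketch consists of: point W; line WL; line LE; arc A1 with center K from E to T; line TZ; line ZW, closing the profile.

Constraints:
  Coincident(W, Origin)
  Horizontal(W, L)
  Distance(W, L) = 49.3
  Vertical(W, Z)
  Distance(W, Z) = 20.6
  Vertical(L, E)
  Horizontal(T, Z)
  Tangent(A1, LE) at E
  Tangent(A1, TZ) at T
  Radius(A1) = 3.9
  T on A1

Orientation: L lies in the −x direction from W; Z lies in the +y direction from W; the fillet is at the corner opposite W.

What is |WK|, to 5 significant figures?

48.374

W is at the origin; WL is horizontal with |WL| = 49.3 and L on the −x side, so L = (-49.300, 0.0000). WZ is vertical with |WZ| = 20.6 and Z on the +y side, so Z = (0.0000, 20.600). The virtual corner opposite W is at (-49.300, 20.600). The tangent condition forces KE to be normal to LE and since A1 is tangent to TZ there, KT ⟂ TZ, with radius 3.9, so the center K sits 3.9 in from both sides at K = (-45.400, 16.700). Then |WK| = |K − W| = 48.374.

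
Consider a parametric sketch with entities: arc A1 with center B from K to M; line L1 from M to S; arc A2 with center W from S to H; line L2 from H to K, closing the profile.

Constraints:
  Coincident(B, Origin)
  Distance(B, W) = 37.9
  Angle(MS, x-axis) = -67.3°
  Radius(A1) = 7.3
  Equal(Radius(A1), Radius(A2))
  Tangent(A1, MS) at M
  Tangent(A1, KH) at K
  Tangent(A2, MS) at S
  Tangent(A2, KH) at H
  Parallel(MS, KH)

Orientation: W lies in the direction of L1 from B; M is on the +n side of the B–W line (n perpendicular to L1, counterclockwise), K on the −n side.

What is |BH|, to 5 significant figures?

38.597

The slot axis is L1's direction at -67.3°, so u = (cos -67.3°, sin -67.3°) = (0.38591, -0.92254) and n = (−sin -67.3°, cos -67.3°) = (0.92254, 0.38591). B is at the origin and W lies 37.9 along u from B, so W = 37.9·u = (14.626, -34.964). Tangency of A1 to both parallel lines with radius 7.3 puts M and K at B ± 7.3·n: M = (6.7345, 2.8171), K = (-6.7345, -2.8171). Equal radii place S and H the same way about W: S = W + 7.3·n = (21.360, -32.147), H = W − 7.3·n = (7.8913, -37.781). Then |BH| = |H − B| = 38.597.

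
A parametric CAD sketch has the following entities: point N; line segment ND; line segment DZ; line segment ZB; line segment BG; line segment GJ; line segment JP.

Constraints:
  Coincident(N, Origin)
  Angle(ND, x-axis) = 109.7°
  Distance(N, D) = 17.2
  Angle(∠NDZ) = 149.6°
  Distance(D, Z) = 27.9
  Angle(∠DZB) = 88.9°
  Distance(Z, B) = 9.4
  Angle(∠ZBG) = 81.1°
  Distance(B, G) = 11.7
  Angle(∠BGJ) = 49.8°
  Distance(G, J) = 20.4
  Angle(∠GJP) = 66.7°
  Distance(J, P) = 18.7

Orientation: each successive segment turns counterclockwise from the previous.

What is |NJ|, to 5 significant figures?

48.874

∠ZBG = 81.1° gives BG at -29.900° from the x-axis; with |BG| = 11.7, G = (-22.949, 20.932). ∠BGJ = 49.8° gives GJ at 100.30° from the x-axis; with |GJ| = 20.4, J = (-26.597, 41.003). Then |NJ| = |J − N| = 48.874.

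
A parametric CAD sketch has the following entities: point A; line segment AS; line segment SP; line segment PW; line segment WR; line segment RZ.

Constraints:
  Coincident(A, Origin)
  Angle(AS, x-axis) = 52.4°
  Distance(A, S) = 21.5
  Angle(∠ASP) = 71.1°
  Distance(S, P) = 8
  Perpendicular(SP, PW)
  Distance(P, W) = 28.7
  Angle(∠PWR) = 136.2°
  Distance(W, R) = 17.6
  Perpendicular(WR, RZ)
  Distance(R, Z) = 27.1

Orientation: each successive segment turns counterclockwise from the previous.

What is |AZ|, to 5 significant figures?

30.792

A is at the origin; AS runs at 52.4° with length 21.5, so S = (13.118, 17.034). ∠ASP = 71.1° gives SP at 161.30° from the x-axis; with |SP| = 8.0, P = (5.5404, 19.599). The perpendicularity gives PW at right angles to SP, so PW runs at -108.70°; with |PW| = 28.7, W = (-3.6612, -7.5858). ∠PWR = 136.2° gives WR at -64.900° from the x-axis; with |WR| = 17.6, R = (3.8048, -23.524). WR is perpendicular to RZ, so RZ runs at 25.100°; with |RZ| = 27.1, Z = (28.346, -12.028). Then |AZ| = |Z − A| = 30.792.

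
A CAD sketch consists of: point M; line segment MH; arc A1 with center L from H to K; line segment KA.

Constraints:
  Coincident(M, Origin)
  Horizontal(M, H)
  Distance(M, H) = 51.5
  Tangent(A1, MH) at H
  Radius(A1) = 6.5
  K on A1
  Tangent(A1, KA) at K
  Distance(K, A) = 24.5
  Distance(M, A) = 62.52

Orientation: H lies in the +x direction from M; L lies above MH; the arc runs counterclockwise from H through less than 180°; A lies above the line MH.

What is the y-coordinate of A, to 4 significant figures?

31.74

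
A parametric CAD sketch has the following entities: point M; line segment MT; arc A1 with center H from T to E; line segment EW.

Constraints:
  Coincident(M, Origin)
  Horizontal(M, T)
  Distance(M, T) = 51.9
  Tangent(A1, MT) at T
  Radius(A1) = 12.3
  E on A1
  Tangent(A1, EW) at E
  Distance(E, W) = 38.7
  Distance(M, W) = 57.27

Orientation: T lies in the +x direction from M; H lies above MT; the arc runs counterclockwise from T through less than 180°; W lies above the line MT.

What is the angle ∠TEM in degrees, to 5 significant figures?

49.124°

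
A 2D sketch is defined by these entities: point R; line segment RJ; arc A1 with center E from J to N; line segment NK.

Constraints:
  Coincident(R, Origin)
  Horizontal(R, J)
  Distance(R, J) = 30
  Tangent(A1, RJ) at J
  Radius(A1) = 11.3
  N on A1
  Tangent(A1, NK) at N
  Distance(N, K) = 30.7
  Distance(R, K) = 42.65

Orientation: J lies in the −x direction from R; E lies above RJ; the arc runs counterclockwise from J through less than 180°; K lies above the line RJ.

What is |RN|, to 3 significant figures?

21.2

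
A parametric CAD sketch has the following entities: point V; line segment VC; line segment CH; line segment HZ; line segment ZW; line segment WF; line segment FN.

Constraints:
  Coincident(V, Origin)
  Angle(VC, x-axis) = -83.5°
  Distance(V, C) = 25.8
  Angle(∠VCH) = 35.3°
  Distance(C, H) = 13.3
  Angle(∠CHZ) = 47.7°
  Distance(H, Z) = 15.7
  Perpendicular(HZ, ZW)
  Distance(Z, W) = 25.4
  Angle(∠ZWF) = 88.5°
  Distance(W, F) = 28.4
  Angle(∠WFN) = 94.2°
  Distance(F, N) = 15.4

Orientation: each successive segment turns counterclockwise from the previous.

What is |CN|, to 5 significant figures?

22.374

V is at the origin; VC runs at -83.5° with length 25.8, so C = (2.9206, -25.634). ∠VCH = 35.3° gives CH at 61.200° from the x-axis; with |CH| = 13.3, H = (9.3280, -13.979). ∠CHZ = 47.7° gives HZ at -166.50° from the x-axis; with |HZ| = 15.7, Z = (-5.9382, -17.644). HZ is perpendicular to ZW, so ZW runs at -76.500°; with |ZW| = 25.4, W = (-0.0087287, -42.343). ∠ZWF = 88.5° gives WF at 15.000° from the x-axis; with |WF| = 28.4, F = (27.424, -34.992). ∠WFN = 94.2° gives FN at 100.80° from the x-axis; with |FN| = 15.4, N = (24.538, -19.865). Then |CN| = |N − C| = 22.374.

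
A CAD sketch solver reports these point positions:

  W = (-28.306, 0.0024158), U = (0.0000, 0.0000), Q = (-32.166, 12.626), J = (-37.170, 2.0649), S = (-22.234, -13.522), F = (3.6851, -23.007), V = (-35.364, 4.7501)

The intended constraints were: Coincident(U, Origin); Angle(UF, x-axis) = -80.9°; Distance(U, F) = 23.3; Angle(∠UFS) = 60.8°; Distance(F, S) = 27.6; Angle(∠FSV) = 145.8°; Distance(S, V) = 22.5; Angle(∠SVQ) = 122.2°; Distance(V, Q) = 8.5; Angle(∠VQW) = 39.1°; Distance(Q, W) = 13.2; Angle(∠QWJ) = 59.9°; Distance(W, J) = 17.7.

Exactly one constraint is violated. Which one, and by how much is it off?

Distance(W, J) = 17.7 — off by 8.60.

U = (0.00, 0.00) ✓; UF at -80.90° ✓; |UF| = 23.30 ✓; ∠UFS = 60.80° ✓; |FS| = 27.60 ✓; ∠FSV = 145.8° ✓; |SV| = 22.50 ✓; ∠SVQ = 122.2° ✓; |VQ| = 8.500 ✓; ∠VQW = 39.10° ✓; |QW| = 13.20 ✓; ∠QWJ = 59.90° ✓; |WJ| = 9.101 ✗.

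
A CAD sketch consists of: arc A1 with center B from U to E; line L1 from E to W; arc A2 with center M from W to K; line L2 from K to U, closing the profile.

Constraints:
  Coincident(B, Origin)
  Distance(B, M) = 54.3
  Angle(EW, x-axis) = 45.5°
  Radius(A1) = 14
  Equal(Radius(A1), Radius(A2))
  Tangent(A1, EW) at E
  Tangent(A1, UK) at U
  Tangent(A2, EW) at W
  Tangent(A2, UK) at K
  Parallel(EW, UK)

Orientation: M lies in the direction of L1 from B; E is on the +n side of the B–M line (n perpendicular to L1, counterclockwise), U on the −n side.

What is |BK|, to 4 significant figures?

56.08

Tangency of A1 to both parallel lines with radius 14.0 puts E and U at B ± 14.0·n: E = (-9.986, 9.813), U = (9.986, -9.813). Equal radii place W and K the same way about M: W = M + 14.0·n = (28.07, 48.54), K = M − 14.0·n = (48.04, 28.92). Then |BK| = |K − B| = 56.08.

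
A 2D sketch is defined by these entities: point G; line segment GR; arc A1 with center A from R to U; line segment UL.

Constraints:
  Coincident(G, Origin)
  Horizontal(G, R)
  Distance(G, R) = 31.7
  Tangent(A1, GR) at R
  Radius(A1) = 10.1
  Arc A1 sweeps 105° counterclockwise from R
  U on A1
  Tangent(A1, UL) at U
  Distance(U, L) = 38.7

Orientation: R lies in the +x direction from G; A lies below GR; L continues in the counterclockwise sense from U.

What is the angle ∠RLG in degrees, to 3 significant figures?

32.2°

G is at the origin; GR is horizontal with |GR| = 31.7 and R on the +x side, so R = (31.7, 0.00). A1 meets GR tangentially, so AR is at right angles to GR, so A = R + (0, -10.1) = (31.7, -10.1). On A1, R sits at bearing 90° from A; a 105° counterclockwise sweep puts U at bearing 195°, so U = A + 10.1·(cos 195°, sin 195°) = (21.9, -12.7). The tangent condition forces AU to be normal to UL, so UL runs along (−sin 195°, cos 195°); with |UL| = 38.7, L = (32.0, -50.1). Then cos ∠RLG = LR·LG / (|LR||LG|), giving 32.2°.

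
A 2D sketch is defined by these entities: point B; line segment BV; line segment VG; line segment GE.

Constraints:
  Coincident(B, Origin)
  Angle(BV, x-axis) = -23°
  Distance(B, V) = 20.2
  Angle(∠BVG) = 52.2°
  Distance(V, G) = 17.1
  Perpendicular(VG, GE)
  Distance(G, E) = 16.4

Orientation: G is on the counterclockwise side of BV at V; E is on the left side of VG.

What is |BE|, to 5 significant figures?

4.7396

B is at the origin; BV runs at -23.0° with length 20.2, so V = 20.2·(cos -23.0°, sin -23.0°) = (18.594, -7.8928). ∠BVG = 52.2°, so VG runs at -23.0° + (180° − 52.2°) = 104.80° from the x-axis; with |VG| = 17.1, G = V + 17.1·(cos 104.80°, sin 104.80°) = (14.226, 8.6399). The perpendicularity gives GE at right angles to VG; with |GE| = 16.4 on the left of VG, E = G + 16.4·(-0.96682, -0.25545) = (-1.6298, 4.4506). Then |BE| = |E − B| = 4.7396.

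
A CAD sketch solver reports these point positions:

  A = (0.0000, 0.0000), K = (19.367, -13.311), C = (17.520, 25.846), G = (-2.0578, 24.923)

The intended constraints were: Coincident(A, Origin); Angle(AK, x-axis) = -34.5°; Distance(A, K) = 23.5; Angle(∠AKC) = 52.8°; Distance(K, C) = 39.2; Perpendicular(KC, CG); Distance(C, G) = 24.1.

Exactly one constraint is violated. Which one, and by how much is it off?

Distance(C, G) = 24.1 — off by 4.50.

A = (0.00, 0.00) ✓; AK at -34.50° ✓; |AK| = 23.50 ✓; ∠AKC = 52.80° ✓; |KC| = 39.20 ✓; ∠(KC, CG) = 90.00° ✓; |CG| = 19.60 ✗.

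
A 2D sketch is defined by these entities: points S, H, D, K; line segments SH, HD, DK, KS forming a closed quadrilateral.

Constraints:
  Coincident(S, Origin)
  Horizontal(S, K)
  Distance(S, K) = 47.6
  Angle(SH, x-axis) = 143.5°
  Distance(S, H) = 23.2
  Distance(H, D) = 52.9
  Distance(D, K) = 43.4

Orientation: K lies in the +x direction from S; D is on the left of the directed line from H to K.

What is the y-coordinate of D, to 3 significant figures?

38.7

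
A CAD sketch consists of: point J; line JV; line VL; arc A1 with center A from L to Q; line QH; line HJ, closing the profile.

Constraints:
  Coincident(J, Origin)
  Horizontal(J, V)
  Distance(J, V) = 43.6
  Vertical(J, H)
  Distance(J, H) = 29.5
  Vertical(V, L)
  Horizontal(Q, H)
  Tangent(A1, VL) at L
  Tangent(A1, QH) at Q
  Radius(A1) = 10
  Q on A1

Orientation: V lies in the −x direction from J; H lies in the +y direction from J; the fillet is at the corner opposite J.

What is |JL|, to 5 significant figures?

47.762

J is at the origin; JV is horizontal with |JV| = 43.6 and V on the −x side, so V = (-43.600, 0.0000). JH is vertical with |JH| = 29.5 and H on the +y side, so H = (0.0000, 29.500). The virtual corner opposite J is at (-43.600, 29.500). The tangent condition forces AL to be normal to VL and the tangent condition forces AQ to be normal to QH, with radius 10.0, so the center A sits 10.0 in from both sides at A = (-33.600, 19.500). That places the tangent points at L = (-43.600, 19.500) on VL and Q = (-33.600, 29.500) on QH. Then |JL| = |L − J| = 47.762.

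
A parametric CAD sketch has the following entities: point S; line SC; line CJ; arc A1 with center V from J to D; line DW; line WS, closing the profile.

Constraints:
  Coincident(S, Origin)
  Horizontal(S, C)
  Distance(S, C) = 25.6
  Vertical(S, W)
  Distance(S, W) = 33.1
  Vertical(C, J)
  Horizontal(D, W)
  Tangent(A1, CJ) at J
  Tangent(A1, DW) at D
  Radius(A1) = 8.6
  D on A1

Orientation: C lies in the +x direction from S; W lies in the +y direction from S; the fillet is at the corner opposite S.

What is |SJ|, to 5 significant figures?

35.435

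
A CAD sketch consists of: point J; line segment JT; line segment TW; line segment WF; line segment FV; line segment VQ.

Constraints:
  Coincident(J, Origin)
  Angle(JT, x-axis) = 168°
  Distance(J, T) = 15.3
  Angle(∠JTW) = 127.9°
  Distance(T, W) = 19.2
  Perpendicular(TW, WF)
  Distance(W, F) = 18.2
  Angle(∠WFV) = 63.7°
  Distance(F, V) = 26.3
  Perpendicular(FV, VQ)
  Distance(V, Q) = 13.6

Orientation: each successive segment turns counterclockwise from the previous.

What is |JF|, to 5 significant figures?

29.248

∠JTW = 127.9° gives TW at -139.90° from the x-axis; with |TW| = 19.2, W = (-29.652, -9.1861). TW ⟂ WF, so WF runs at -49.900°; with |WF| = 18.2, F = (-17.929, -23.108). Then |JF| = |F − J| = 29.248.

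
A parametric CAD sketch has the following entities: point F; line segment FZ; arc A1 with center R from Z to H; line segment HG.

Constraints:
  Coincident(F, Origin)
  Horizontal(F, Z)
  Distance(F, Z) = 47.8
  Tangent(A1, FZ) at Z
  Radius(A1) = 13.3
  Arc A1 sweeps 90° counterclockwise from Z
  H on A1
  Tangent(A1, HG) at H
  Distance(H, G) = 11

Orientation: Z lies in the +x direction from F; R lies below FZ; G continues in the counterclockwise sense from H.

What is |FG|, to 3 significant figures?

42.2

On A1, Z sits at bearing 90° from R; a 90° counterclockwise sweep puts H at bearing 180°, so H = R + 13.3·(cos 180°, sin 180°) = (34.5, -13.3). A1 meets HG tangentially, so RH is at right angles to HG, so HG runs along (−sin 180°, cos 180°); with |HG| = 11.0, G = (34.5, -24.3). Then |FG| = |G − F| = 42.2.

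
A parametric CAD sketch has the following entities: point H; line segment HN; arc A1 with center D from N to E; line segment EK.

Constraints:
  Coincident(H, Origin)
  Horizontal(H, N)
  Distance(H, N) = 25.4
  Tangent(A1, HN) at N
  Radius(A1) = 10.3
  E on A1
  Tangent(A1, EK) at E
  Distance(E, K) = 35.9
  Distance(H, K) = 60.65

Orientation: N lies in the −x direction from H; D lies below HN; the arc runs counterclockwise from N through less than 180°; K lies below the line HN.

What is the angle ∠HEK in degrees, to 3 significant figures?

114°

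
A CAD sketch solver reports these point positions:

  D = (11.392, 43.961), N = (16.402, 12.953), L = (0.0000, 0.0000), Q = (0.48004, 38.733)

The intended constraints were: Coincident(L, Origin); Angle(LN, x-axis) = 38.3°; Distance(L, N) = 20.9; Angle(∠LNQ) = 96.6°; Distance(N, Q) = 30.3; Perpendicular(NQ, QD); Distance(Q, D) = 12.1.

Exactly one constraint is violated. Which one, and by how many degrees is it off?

Perpendicular(NQ, QD) — off by 6.10°.

L = (0.00, 0.00) ✓; LN at 38.30° ✓; |LN| = 20.90 ✓; ∠LNQ = 96.60° ✓; |NQ| = 30.30 ✓; ∠(NQ, QD) = 96.10° ✗; |QD| = 12.10 ✓.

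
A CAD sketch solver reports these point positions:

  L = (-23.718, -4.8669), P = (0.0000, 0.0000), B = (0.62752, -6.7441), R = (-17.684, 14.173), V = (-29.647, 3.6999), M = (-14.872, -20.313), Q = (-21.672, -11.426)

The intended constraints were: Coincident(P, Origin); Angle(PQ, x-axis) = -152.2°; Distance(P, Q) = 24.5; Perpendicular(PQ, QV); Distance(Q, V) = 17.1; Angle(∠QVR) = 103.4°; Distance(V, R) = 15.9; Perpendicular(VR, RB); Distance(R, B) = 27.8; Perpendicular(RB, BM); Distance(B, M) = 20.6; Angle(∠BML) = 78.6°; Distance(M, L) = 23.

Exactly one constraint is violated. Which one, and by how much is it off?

Distance(M, L) = 23 — off by 5.20.

P = (0.00, 0.00) ✓; PQ at -152.2° ✓; |PQ| = 24.50 ✓; ∠(PQ, QV) = 90.00° ✓; |QV| = 17.10 ✓; ∠QVR = 103.4° ✓; |VR| = 15.90 ✓; ∠(VR, RB) = 90.00° ✓; |RB| = 27.80 ✓; ∠(RB, BM) = 90.00° ✓; |BM| = 20.60 ✓; ∠BML = 78.60° ✓; |ML| = 17.80 ✗.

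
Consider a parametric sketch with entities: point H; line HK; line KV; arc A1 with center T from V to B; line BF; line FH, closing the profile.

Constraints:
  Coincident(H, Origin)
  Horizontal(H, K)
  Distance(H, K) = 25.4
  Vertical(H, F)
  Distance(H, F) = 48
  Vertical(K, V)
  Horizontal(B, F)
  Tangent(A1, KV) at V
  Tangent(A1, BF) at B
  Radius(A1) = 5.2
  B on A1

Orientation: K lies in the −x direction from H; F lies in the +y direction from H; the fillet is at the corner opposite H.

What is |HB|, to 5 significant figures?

52.077

H is at the origin; HK is horizontal with |HK| = 25.4 and K on the −x side, so K = (-25.400, 0.0000). HF is vertical with |HF| = 48.0 and F on the +y side, so F = (0.0000, 48.000). The virtual corner opposite H is at (-25.400, 48.000). A1 meets KV tangentially, so TV is at right angles to KV and since A1 is tangent to BF there, TB ⟂ BF, with radius 5.2, so the center T sits 5.2 in from both sides at T = (-20.200, 42.800). That places the tangent points at V = (-25.400, 42.800) on KV and B = (-20.200, 48.000) on BF. Then |HB| = |B − H| = 52.077.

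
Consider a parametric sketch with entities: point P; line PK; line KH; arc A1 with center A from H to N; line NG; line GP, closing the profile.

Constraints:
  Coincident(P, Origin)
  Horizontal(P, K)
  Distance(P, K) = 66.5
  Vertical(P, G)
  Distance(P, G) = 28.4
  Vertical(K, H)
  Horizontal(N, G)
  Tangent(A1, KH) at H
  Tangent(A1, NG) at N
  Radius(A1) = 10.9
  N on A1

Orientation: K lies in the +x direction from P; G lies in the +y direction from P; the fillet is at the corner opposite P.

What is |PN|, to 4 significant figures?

62.43

P is at the origin; PK is horizontal with |PK| = 66.5 and K on the +x side, so K = (66.50, 0.000). PG is vertical with |PG| = 28.4 and G on the +y side, so G = (0.000, 28.40). The virtual corner opposite P is at (66.50, 28.40). Since A1 is tangent to KH there, AH ⟂ KH and the tangent condition forces AN to be normal to NG, with radius 10.9, so the center A sits 10.9 in from both sides at A = (55.60, 17.50). That places the tangent points at H = (66.50, 17.50) on KH and N = (55.60, 28.40) on NG. Then |PN| = |N − P| = 62.43.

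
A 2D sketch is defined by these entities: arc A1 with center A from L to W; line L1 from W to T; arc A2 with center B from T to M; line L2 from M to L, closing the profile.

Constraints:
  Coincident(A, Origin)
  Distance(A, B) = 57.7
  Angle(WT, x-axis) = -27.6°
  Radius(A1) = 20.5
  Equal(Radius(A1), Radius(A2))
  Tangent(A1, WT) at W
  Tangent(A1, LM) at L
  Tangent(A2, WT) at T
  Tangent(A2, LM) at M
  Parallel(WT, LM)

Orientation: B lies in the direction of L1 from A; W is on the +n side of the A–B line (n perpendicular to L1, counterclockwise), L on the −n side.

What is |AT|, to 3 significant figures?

61.2

The slot axis is L1's direction at -27.6°, so u = (cos -27.6°, sin -27.6°) = (0.886, -0.463) and n = (−sin -27.6°, cos -27.6°) = (0.463, 0.886). A is at the origin and B lies 57.7 along u from A, so B = 57.7·u = (51.1, -26.7). Tangency of A1 to both parallel lines with radius 20.5 puts W and L at A ± 20.5·n: W = (9.50, 18.2), L = (-9.50, -18.2). Equal radii place T and M the same way about B: T = B + 20.5·n = (60.6, -8.57), M = B − 20.5·n = (41.6, -44.9). Then |AT| = |T − A| = 61.2.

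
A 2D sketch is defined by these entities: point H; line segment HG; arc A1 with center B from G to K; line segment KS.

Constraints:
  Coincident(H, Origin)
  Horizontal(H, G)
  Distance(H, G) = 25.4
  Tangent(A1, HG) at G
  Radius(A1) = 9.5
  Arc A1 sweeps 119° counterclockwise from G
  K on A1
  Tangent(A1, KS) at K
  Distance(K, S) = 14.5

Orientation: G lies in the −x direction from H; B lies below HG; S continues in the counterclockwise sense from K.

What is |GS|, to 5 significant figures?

26.818

H is at the origin; H and G share the same y with |HG| = 25.4 and G on the −x side, so G = (-25.400, 0.0000). The tangent condition forces BG to be normal to HG, so B = G + (0, -9.5) = (-25.400, -9.5000). On A1, G sits at bearing 90° from B; a 119° counterclockwise sweep puts K at bearing 209°, so K = B + 9.5·(cos 209°, sin 209°) = (-33.709, -14.106). A1 meets KS tangentially, so BK is at right angles to KS, so KS runs along (−sin 209°, cos 209°); with |KS| = 14.5, S = (-26.679, -26.788). Then |GS| = |S − G| = 26.818.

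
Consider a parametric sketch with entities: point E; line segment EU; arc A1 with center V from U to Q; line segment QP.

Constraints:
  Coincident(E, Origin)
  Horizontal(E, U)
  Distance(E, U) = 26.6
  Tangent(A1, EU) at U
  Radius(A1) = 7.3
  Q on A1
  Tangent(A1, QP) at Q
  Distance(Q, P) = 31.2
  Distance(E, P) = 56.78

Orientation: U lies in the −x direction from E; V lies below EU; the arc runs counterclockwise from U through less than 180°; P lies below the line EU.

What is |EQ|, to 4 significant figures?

33.43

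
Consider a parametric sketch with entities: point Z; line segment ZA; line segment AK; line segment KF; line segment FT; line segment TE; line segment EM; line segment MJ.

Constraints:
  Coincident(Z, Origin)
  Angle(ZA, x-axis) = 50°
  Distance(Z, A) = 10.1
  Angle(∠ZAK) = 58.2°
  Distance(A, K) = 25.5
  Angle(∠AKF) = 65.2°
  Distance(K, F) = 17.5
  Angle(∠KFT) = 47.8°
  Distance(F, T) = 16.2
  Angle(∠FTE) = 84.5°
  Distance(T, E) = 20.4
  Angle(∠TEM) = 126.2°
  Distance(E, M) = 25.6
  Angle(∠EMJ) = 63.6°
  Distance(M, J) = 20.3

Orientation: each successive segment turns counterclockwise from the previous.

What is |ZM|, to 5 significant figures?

46.616

∠FTE = 84.5° gives TE at 154.30° from the x-axis; with |TE| = 20.4, E = (-23.738, 17.307). ∠TEM = 126.2° gives EM at -151.90° from the x-axis; with |EM| = 25.6, M = (-46.320, 5.2491). Then |ZM| = |M − Z| = 46.616.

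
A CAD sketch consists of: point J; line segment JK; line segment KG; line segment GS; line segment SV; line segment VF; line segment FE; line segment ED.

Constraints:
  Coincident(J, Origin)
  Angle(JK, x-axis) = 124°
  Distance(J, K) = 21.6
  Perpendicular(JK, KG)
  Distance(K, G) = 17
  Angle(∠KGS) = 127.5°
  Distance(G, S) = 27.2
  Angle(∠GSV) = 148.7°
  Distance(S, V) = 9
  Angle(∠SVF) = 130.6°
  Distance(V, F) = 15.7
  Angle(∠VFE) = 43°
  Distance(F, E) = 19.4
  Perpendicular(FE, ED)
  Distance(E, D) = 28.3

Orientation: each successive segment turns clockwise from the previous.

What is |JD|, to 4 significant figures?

52.16

∠VFE = 43.0° gives FE at 123.8° from the x-axis; with |FE| = 19.4, E = (20.32, 12.53). The perpendicularity gives ED at right angles to FE, so ED runs at 33.80°; with |ED| = 28.3, D = (43.83, 28.27). Then |JD| = |D − J| = 52.16.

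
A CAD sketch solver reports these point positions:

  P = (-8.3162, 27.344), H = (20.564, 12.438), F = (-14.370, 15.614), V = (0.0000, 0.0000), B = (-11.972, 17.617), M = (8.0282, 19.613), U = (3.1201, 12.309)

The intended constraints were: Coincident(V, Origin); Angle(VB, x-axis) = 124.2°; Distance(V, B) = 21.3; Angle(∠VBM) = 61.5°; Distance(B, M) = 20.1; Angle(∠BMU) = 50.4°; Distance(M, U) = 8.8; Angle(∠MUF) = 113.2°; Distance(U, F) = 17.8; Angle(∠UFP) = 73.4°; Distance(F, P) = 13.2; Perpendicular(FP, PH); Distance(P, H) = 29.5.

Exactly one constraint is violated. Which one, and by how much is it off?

Distance(P, H) = 29.5 — off by 3.00.

V = (0.00, 0.00) ✓; VB at 124.2° ✓; |VB| = 21.30 ✓; ∠VBM = 61.50° ✓; |BM| = 20.10 ✓; ∠BMU = 50.40° ✓; |MU| = 8.800 ✓; ∠MUF = 113.2° ✓; |UF| = 17.80 ✓; ∠UFP = 73.40° ✓; |FP| = 13.20 ✓; ∠(FP, PH) = 90.00° ✓; |PH| = 32.50 ✗.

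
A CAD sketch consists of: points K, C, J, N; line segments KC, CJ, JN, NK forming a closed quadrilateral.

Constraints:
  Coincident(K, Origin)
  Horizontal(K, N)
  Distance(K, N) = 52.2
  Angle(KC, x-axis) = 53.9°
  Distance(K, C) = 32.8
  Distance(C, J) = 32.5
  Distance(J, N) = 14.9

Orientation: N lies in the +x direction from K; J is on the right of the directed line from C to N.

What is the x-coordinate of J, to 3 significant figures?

37.3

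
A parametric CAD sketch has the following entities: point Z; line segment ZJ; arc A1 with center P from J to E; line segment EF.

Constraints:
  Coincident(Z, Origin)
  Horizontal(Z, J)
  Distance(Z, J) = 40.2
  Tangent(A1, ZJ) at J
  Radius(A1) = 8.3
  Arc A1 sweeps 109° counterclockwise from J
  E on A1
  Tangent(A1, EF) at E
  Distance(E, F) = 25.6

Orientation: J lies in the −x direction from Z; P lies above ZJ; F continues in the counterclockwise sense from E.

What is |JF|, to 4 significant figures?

35.21

Z is at the origin; ZJ is horizontal with |ZJ| = 40.2 and J on the −x side, so J = (-40.20, 0.000). Since A1 is tangent to ZJ there, PJ ⟂ ZJ, so P = J + (0, 8.3) = (-40.20, 8.300). On A1, J sits at bearing -90° from P; a 109° counterclockwise sweep puts E at bearing 19°, so E = P + 8.3·(cos 19°, sin 19°) = (-32.35, 11.00). Tangency of A1 to EF means the radius PE is perpendicular to EF, so EF runs along (−sin 19°, cos 19°); with |EF| = 25.6, F = (-40.69, 35.21). Then |JF| = |F − J| = 35.21.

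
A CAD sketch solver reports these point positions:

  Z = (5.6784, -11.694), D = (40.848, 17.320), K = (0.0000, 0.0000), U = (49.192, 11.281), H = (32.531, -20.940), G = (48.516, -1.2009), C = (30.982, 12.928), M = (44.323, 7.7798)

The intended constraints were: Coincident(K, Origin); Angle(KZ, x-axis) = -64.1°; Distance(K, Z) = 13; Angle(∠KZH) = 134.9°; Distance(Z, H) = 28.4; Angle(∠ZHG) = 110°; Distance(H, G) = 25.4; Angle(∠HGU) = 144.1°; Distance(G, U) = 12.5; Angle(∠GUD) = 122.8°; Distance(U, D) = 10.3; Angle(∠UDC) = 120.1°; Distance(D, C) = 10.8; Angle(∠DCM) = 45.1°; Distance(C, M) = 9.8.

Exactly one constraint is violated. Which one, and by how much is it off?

Distance(C, M) = 9.8 — off by 4.50.

K = (0.00, 0.00) ✓; KZ at -64.10° ✓; |KZ| = 13.00 ✓; ∠KZH = 134.9° ✓; |ZH| = 28.40 ✓; ∠ZHG = 110.0° ✓; |HG| = 25.40 ✓; ∠HGU = 144.1° ✓; |GU| = 12.50 ✓; ∠GUD = 122.8° ✓; |UD| = 10.30 ✓; ∠UDC = 120.1° ✓; |DC| = 10.80 ✓; ∠DCM = 45.10° ✓; |CM| = 14.30 ✗.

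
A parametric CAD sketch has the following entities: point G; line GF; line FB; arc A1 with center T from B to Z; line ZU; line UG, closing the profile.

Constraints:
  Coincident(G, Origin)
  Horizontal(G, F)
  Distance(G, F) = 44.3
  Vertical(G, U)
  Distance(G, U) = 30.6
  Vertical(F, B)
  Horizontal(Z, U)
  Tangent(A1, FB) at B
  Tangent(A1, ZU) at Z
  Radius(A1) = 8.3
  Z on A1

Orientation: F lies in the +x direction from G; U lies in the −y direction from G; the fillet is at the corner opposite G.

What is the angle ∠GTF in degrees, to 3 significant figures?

78.6°

G is at the origin; G and F share the same y with |GF| = 44.3 and F on the +x side, so F = (44.3, 0.00). GU is vertical with |GU| = 30.6 and U on the −y side, so U = (0.00, -30.6). The virtual corner opposite G is at (44.3, -30.6). The tangent condition forces TB to be normal to FB and A1 meets ZU tangentially, so TZ is at right angles to ZU, with radius 8.3, so the center T sits 8.3 in from both sides at T = (36.0, -22.3). Then cos ∠GTF = TG·TF / (|TG||TF|), giving 78.6°.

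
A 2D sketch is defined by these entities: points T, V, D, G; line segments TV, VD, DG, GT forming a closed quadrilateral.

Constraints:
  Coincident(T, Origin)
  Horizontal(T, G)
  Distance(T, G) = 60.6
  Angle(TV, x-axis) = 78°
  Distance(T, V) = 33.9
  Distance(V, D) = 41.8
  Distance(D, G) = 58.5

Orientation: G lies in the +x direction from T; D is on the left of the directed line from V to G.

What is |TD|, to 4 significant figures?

69.86

Checks: |TG| = 60.60 ✓; |TV| = 33.90 ✓; |VD| = 41.80 ✓; |DG| = 58.50 ✓.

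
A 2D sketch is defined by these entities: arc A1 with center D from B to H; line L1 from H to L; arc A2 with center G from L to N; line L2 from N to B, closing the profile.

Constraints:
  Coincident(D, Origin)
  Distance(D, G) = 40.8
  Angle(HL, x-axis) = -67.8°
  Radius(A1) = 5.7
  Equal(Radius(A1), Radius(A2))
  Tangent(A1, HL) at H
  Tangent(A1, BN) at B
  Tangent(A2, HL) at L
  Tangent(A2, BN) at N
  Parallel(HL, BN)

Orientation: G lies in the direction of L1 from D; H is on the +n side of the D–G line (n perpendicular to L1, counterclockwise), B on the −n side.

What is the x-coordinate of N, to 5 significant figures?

10.138

The slot axis is L1's direction at -67.8°, so u = (cos -67.8°, sin -67.8°) = (0.37784, -0.92587) and n = (−sin -67.8°, cos -67.8°) = (0.92587, 0.37784). D is at the origin and G lies 40.8 along u from D, so G = 40.8·u = (15.416, -37.776). Tangency of A1 to both parallel lines with radius 5.7 puts H and B at D ± 5.7·n: H = (5.2775, 2.1537), B = (-5.2775, -2.1537). Equal radii place L and N the same way about G: L = G + 5.7·n = (20.693, -35.622), N = G − 5.7·n = (10.138, -39.929). So N.x = 10.138.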